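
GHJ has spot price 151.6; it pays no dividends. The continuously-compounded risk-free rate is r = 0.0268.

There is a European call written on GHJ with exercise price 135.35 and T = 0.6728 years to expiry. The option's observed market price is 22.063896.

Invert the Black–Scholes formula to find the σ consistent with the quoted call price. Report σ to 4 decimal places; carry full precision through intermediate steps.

sigma = 0.2176

At σ = 0.2176 the Black–Scholes value reproduces the quote:
σ√T = 0.2176·√0.6728 = 0.178485
d₁ = (ln(S/K) + (r+σ²/2)T) / (σ√T) = (ln(151.6/135.35) + (0.0268+0.2176²/2)·0.6728) / 0.178485 = (0.113381 + 0.033959) / 0.178485 = 0.825509
d₂ = d₁ − σ√T = 0.825509 − 0.178485 = 0.647024
e^{−rT} = 0.982131
N(d₁) = 0.795459,  N(d₂) = 0.741192
V = S·N(d₁) − K·e^{−rT}·N(d₂) = 120.591516 − 98.527620 = 22.063896 (matching the quote); vega is positive throughout, so no other σ reproduces this price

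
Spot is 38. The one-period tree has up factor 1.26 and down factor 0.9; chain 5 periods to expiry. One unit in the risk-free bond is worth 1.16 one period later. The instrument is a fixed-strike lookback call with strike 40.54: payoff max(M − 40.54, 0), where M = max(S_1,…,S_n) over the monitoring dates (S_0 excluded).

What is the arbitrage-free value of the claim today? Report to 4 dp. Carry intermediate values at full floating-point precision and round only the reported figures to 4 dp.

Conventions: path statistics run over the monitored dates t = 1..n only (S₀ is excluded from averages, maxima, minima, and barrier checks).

With p* = (R−d)/(u−d) = 0.7222, sum probability × payoff across the paths and divide by R^5.
Enumerate all 2^5 = 32 price paths (U = up ×1.26, D = down ×0.9); each path with k up-moves has probability p*^k·(1−p*)^(5−k).
DDDDD: M=34.2000, payoff=0.0000, prob=0.001654
UDDDD: M=47.8800, payoff=7.3400, prob=0.004300
DUDDD: M=43.0920, payoff=2.5520, prob=0.004300
UUDDD: M=60.3288, payoff=19.7888, prob=0.011180
DDUDD: M=38.7828, payoff=0.0000, prob=0.004300
UDUDD: M=54.2959, payoff=13.7559, prob=0.011180
DUUDD: M=54.2959, payoff=13.7559, prob=0.011180
UUUDD: M=76.0143, payoff=35.4743, prob=0.029067
DDDUD: M=34.9045, payoff=0.0000, prob=0.004300
UDDUD: M=48.8663, payoff=8.3263, prob=0.011180
DUDUD: M=48.8663, payoff=8.3263, prob=0.011180
UUDUD: M=68.4129, payoff=27.8729, prob=0.029067
DDUUD: M=48.8663, payoff=8.3263, prob=0.011180
UDUUD: M=68.4129, payoff=27.8729, prob=0.029067
DUUUD: M=68.4129, payoff=27.8729, prob=0.029067
UUUUD: M=95.7780, payoff=55.2380, prob=0.075575
DDDDU: M=34.2000, payoff=0.0000, prob=0.004300
UDDDU: M=47.8800, payoff=7.3400, prob=0.011180
DUDDU: M=43.9797, payoff=3.4397, prob=0.011180
UUDDU: M=61.5716, payoff=21.0316, prob=0.029067
DDUDU: M=43.9797, payoff=3.4397, prob=0.011180
UDUDU: M=61.5716, payoff=21.0316, prob=0.029067
DUUDU: M=61.5716, payoff=21.0316, prob=0.029067
UUUDU: M=86.2002, payoff=45.6602, prob=0.075575
DDDUU: M=43.9797, payoff=3.4397, prob=0.011180
UDDUU: M=61.5716, payoff=21.0316, prob=0.029067
DUDUU: M=61.5716, payoff=21.0316, prob=0.029067
UUDUU: M=86.2002, payoff=45.6602, prob=0.075575
DDUUU: M=61.5716, payoff=21.0316, prob=0.029067
UDUUU: M=86.2002, payoff=45.6602, prob=0.075575
DUUUU: M=86.2002, payoff=45.6602, prob=0.075575
UUUUU: M=120.6803, payoff=80.1403, prob=0.196496
Price = Σ prob·payoff / R^5 = 41.902842 / 2.100342 = 19.9505

price = 19.9505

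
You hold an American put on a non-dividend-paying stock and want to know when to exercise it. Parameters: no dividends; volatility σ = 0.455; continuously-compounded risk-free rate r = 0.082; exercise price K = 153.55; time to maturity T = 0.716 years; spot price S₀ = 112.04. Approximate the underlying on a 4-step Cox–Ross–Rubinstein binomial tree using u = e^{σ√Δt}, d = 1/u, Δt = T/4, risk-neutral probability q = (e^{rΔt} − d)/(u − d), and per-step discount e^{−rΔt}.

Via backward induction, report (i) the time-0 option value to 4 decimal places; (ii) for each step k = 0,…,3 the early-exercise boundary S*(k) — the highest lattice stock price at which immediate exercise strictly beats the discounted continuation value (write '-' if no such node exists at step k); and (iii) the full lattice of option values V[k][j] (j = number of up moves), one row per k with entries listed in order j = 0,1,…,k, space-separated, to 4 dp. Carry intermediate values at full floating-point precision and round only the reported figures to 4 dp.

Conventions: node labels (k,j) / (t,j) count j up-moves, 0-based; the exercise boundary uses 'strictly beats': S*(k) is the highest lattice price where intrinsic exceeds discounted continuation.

price = 43.2280
boundary = - 92.4209 112.0400 92.4209
tree:
43.2280
61.1291 25.9145
77.3128 41.5100 10.4765
90.6626 61.1291 20.8538 0.0000
101.6747 77.3128 41.5100 0.0000 0.0000

Δt=0.17900  u=1.21228  d=0.82489  q=0.49019  discount=0.98543
step 4 (expiry): payoffs max(K−S,0) = 101.6747 77.3128 41.5100 0.0000 0.0000
step 3: (k=3,j=0): S=62.8874, K−S=90.6626, hold=88.4252 ⇒ V=90.6626 exercise | (k=3,j=1): S=92.4209, K−S=61.1291, hold=58.8918 ⇒ V=61.1291 exercise | (k=3,j=2): S=135.8239, K−S=17.7261, hold=20.8538 ⇒ V=20.8538 continue | (k=3,j=3): S=199.6100, K−S=0.0000, hold=0.0000 ⇒ V=0.0000 continue  boundary S*=92.4209
step 2: (k=2,j=0): S=76.2372, K−S=77.3128, hold=75.0754 ⇒ V=77.3128 exercise | (k=2,j=1): S=112.0400, K−S=41.5100, hold=40.7835 ⇒ V=41.5100 exercise | (k=2,j=2): S=164.6566, K−S=0.0000, hold=10.4765 ⇒ V=10.4765 continue  boundary S*=112.0400
step 1: (k=1,j=0): S=92.4209, K−S=61.1291, hold=58.8918 ⇒ V=61.1291 exercise | (k=1,j=1): S=135.8239, K−S=17.7261, hold=25.9145 ⇒ V=25.9145 continue  boundary S*=92.4209
step 0: (k=0,j=0): S=112.0400, K−S=41.5100, hold=43.2280 ⇒ V=43.2280 continue  boundary S*=-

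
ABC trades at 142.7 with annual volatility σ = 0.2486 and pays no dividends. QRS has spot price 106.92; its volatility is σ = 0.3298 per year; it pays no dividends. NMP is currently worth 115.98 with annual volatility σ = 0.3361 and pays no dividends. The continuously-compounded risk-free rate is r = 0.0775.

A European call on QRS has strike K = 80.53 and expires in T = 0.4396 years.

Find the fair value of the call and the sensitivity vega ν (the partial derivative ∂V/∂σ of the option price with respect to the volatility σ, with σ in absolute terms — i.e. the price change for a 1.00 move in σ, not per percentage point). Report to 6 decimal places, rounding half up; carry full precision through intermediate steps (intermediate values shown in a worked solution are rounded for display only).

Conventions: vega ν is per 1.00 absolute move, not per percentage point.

price = 29.736078
ν = 8.357727

σ√T = 0.3298·√0.4396 = 0.218665
d₁ = (ln(S/K) + (r+σ²/2)T) / (σ√T) = (ln(106.92/80.53) + (0.0775+0.3298²/2)·0.4396) / 0.218665 = (0.283451 + 0.057976) / 0.218665 = 1.561417
d₂ = d₁ − σ√T = 1.561417 − 0.218665 = 1.342751
e^{−rT} = 0.966505
N(d₁) = 0.940787,  N(d₂) = 0.910324
Call price V = S·N(d₁) − K·e^{−rT}·N(d₂) = 100.588973 − 70.852895 = 29.736078
φ(d₁) = (1/√(2π))·e^{−d₁²/2} = 0.117896
ν = S·φ(d₁)·√T = 8.357727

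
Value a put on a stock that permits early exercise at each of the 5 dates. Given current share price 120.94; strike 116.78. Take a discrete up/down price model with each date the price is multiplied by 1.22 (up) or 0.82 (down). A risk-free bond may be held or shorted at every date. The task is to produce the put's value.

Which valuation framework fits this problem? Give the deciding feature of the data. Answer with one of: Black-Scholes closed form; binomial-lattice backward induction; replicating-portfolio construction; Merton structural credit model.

framework: binomial-lattice backward induction

Key observation: an American put (K = 116.78, S₀ = 120.94) on a 5-date tree has no closed form — the optimal stopping decision is embedded and must be resolved recursively from expiry.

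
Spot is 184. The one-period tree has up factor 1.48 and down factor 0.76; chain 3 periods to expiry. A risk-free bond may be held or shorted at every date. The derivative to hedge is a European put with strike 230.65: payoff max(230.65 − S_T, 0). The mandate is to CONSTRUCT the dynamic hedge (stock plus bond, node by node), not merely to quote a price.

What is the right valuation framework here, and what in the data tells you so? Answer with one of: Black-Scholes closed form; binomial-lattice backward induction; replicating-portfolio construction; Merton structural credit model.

Key observation: the task asks for the hedge itself — share and bond holdings at every node of the 3-period tree on spot 184 with factors 1.48/0.76 — which is exactly what the replicating-portfolio construction produces.

framework: replicating-portfolio construction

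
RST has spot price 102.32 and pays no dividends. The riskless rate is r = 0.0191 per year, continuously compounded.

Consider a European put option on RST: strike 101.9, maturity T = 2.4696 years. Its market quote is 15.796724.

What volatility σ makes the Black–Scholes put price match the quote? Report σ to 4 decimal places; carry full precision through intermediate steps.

sigma = 0.2943

At σ = 0.2943 the Black–Scholes value reproduces the quote:
σ√T = 0.2943·√2.4696 = 0.462491
d₁ = (ln(S/K) + (r+σ²/2)T) / (σ√T) = (ln(102.32/101.9) + (0.0191+0.2943²/2)·2.4696) / 0.462491 = (0.004113 + 0.154118) / 0.462491 = 0.342129
d₂ = d₁ − σ√T = 0.342129 − 0.462491 = -0.120362
e^{−rT} = 0.953926
N(−d₁) = 0.366127,  N(−d₂) = 0.547902
V = K·e^{−rT}·N(−d₂) − S·N(−d₁) = 53.258830 − 37.462106 = 15.796724 (the observed quote) — the price is monotone increasing in volatility, hence this σ is the only solution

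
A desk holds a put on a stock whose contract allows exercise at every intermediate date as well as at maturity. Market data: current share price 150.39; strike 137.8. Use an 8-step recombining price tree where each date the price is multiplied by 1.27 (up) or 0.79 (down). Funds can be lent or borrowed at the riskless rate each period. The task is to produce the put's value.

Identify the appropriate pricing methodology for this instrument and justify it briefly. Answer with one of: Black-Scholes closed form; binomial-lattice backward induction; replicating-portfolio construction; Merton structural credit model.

Key observation: with exercise allowed before expiry on a discrete up/down model (8 steps from spot 150.39), the strike-137.8 put's value must be rolled back through the tree testing early exercise at each node.

framework: binomial-lattice backward induction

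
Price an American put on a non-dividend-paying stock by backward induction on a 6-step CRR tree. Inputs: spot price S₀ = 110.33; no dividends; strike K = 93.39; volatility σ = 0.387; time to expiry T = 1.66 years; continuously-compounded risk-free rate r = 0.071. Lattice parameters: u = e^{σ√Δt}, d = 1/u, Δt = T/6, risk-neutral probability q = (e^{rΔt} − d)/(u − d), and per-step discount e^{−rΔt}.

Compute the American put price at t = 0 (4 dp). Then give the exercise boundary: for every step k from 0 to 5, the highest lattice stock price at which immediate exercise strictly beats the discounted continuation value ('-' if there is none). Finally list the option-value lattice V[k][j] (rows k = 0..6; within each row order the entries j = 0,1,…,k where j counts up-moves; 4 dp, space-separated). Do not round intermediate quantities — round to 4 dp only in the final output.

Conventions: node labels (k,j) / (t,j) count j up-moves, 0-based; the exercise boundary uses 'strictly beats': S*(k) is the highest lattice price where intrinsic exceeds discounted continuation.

Δt=0.27667  u=1.22576  d=0.81582  q=0.49768  discount=0.98055
step 6 (expiry): payoffs max(K−S,0) = 60.8612 44.5162 19.9581 0.0000 0.0000 0.0000 0.0000
step 5: (k=5,j=0): S=39.8723, K−S=53.5177, hold=51.7011 ⇒ V=53.5177 exercise | (k=5,j=1): S=59.9074, K−S=33.4826, hold=31.6660 ⇒ V=33.4826 exercise | (k=5,j=2): S=90.0097, K−S=3.3803, hold=9.8304 ⇒ V=9.8304 continue | (k=5,j=3): S=135.2378, K−S=0.0000, hold=0.0000 ⇒ V=0.0000 continue | (k=5,j=4): S=203.1920, K−S=0.0000, hold=0.0000 ⇒ V=0.0000 continue | (k=5,j=5): S=305.2920, K−S=0.0000, hold=0.0000 ⇒ V=0.0000 continue  boundary S*=59.9074
step 4: (k=4,j=0): S=48.8738, K−S=44.5162, hold=42.6996 ⇒ V=44.5162 exercise | (k=4,j=1): S=73.4319, K−S=19.9581, hold=21.2891 ⇒ V=21.2891 continue | (k=4,j=2): S=110.3300, K−S=0.0000, hold=4.8420 ⇒ V=4.8420 continue | (k=4,j=3): S=165.7686, K−S=0.0000, hold=0.0000 ⇒ V=0.0000 continue | (k=4,j=4): S=249.0641, K−S=0.0000, hold=0.0000 ⇒ V=0.0000 continue  boundary S*=48.8738
step 3: (k=3,j=0): S=59.9074, K−S=33.4826, hold=32.3155 ⇒ V=33.4826 exercise | (k=3,j=1): S=90.0097, K−S=3.3803, hold=12.8488 ⇒ V=12.8488 continue | (k=3,j=2): S=135.2378, K−S=0.0000, hold=2.3849 ⇒ V=2.3849 continue | (k=3,j=3): S=203.1920, K−S=0.0000, hold=0.0000 ⇒ V=0.0000 continue  boundary S*=59.9074
step 2: (k=2,j=0): S=73.4319, K−S=19.9581, hold=22.7621 ⇒ V=22.7621 continue | (k=2,j=1): S=110.3300, K−S=0.0000, hold=7.4926 ⇒ V=7.4926 continue | (k=2,j=2): S=165.7686, K−S=0.0000, hold=1.1747 ⇒ V=1.1747 continue  boundary S*=-
step 1: (k=1,j=0): S=90.0097, K−S=3.3803, hold=14.8679 ⇒ V=14.8679 continue | (k=1,j=1): S=135.2378, K−S=0.0000, hold=4.2637 ⇒ V=4.2637 continue  boundary S*=-
step 0: (k=0,j=0): S=110.3300, K−S=0.0000, hold=9.4039 ⇒ V=9.4039 continue  boundary S*=-

price = 9.4039
boundary = - - - 59.9074 48.8738 59.9074
tree:
9.4039
14.8679 4.2637
22.7621 7.4926 1.1747
33.4826 12.8488 2.3849 0.0000
44.5162 21.2891 4.8420 0.0000 0.0000
53.5177 33.4826 9.8304 0.0000 0.0000 0.0000
60.8612 44.5162 19.9581 0.0000 0.0000 0.0000 0.0000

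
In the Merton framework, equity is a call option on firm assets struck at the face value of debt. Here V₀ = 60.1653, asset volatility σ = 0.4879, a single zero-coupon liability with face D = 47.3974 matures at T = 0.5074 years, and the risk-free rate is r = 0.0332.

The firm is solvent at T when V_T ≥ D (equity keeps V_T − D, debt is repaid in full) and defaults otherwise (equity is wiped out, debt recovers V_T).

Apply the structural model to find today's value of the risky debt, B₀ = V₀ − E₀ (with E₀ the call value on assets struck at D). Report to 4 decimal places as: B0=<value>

B0=44.1491

Work the structural quantities from V₀ = 60.1653 against face 47.3974:
d₁ = [ln(V₀/D) + (r + σ²/2)T] / (σ√T)
   = [ln(60.1653/47.3974) + (0.0332 + 0.5·0.4879²)·0.5074] / (0.4879·√0.5074)
   = [0.238528 + 0.077238] / 0.347541 = 0.908573
d₂ = d₁ − σ√T = 0.908573 − 0.347541 = 0.561032
N(d₁) = 0.818212,  N(d₂) = 0.712612,  e^(−rT) = 0.983295
E₀ = V₀·N(d₁) − D·e^(−rT)·N(d₂)
   = 60.1653·0.818212 − 47.3974·0.983295·0.712612 = 16.016234
B₀ = V₀ − E₀ = 60.1653 − 16.016234 = 44.149066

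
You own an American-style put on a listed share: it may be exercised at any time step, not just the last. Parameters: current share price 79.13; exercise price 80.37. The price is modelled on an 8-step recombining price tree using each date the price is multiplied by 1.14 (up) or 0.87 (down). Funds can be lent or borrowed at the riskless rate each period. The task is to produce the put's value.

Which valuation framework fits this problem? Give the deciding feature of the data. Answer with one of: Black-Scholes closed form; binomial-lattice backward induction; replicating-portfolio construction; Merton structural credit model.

framework: binomial-lattice backward induction

Key observation: the exercise right at every one of the 8 steps is what matters: each node needs max(80.37 − S, continuation), which only the stepwise tree valuation starting from spot 79.13 delivers.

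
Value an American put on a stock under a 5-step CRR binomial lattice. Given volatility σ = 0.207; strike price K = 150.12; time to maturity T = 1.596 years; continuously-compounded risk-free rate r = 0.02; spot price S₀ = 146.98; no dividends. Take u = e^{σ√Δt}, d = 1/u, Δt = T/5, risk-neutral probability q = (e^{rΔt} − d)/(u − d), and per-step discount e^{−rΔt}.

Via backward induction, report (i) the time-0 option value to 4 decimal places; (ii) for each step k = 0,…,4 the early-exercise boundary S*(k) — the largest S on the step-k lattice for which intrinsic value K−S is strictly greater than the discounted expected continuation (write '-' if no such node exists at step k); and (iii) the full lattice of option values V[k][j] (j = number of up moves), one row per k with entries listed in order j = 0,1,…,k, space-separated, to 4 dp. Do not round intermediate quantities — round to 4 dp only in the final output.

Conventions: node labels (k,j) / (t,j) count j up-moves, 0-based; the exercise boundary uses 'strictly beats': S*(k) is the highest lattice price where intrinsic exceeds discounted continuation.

Δt=0.31920  u=1.12406  d=0.88963  q=0.49811  discount=0.99364
step 5 (expiry): payoffs max(K−S,0) = 68.2163 46.6331 19.3623 0.0000 0.0000 0.0000
step 4: (k=4,j=0): S=92.0650, K−S=58.0550, hold=57.0997 ⇒ V=58.0550 exercise | (k=4,j=1): S=116.3259, K−S=33.7941, hold=32.8388 ⇒ V=33.7941 exercise | (k=4,j=2): S=146.9800, K−S=3.1400, hold=9.6558 ⇒ V=9.6558 continue | (k=4,j=3): S=185.7121, K−S=0.0000, hold=0.0000 ⇒ V=0.0000 continue | (k=4,j=4): S=234.6507, K−S=0.0000, hold=0.0000 ⇒ V=0.0000 continue  boundary S*=116.3259
step 3: (k=3,j=0): S=103.4869, K−S=46.6331, hold=45.6778 ⇒ V=46.6331 exercise | (k=3,j=1): S=130.7577, K−S=19.3623, hold=21.6319 ⇒ V=21.6319 continue | (k=3,j=2): S=165.2149, K−S=0.0000, hold=4.8153 ⇒ V=4.8153 continue | (k=3,j=3): S=208.7522, K−S=0.0000, hold=0.0000 ⇒ V=0.0000 continue  boundary S*=103.4869
step 2: (k=2,j=0): S=116.3259, K−S=33.7941, hold=33.9621 ⇒ V=33.9621 continue | (k=2,j=1): S=146.9800, K−S=3.1400, hold=13.1710 ⇒ V=13.1710 continue | (k=2,j=2): S=185.7121, K−S=0.0000, hold=2.4013 ⇒ V=2.4013 continue  boundary S*=-
step 1: (k=1,j=0): S=130.7577, K−S=19.3623, hold=23.4555 ⇒ V=23.4555 continue | (k=1,j=1): S=165.2149, K−S=0.0000, hold=7.7568 ⇒ V=7.7568 continue  boundary S*=-
step 0: (k=0,j=0): S=146.9800, K−S=3.1400, hold=15.5363 ⇒ V=15.5363 continue  boundary S*=-

price = 15.5363
boundary = - - - 103.4869 116.3259
tree:
15.5363
23.4555 7.7568
33.9621 13.1710 2.4013
46.6331 21.6319 4.8153 0.0000
58.0550 33.7941 9.6558 0.0000 0.0000
68.2163 46.6331 19.3623 0.0000 0.0000 0.0000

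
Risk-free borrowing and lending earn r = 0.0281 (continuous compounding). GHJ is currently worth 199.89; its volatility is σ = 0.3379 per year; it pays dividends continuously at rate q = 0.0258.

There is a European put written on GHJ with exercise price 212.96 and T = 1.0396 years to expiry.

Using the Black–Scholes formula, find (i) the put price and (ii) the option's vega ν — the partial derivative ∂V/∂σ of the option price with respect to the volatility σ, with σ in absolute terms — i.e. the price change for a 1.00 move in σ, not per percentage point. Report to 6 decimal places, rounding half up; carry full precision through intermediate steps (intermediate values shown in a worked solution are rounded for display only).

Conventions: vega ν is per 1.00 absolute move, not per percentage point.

price = 33.990008
ν = 79.155500

σ√T = 0.3379·√1.0396 = 0.344525
d₁ = (ln(S/K) + (r−q+σ²/2)T) / (σ√T) = (ln(199.89/212.96) + (0.0281−0.0258+0.3379²/2)·1.0396) / 0.344525 = (-0.063337 + 0.061740) / 0.344525 = -0.004636
d₂ = d₁ − σ√T = -0.004636 − 0.344525 = -0.349161
e^{−rT} = 0.971210
e^{−qT} = 0.973535
N(−d₁) = 0.501849,  N(−d₂) = 0.636516
Put price V = K·e^{−rT}·N(−d₂) − S·e^{−qT}·N(−d₁) = 131.649843 − 97.659836 = 33.990008
φ(d₁) = (1/√(2π))·e^{−d₁²/2} = 0.398938
ν = S·e^{−qT}·φ(d₁)·√T = 79.155500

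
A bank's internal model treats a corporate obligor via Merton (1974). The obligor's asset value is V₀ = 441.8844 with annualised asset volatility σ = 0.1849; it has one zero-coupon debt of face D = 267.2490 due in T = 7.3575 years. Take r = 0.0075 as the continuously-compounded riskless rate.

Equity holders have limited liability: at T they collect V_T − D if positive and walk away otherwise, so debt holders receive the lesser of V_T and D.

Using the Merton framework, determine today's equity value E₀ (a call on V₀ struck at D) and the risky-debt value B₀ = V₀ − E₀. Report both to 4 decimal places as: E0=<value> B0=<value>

E0=199.9731 B0=241.9113

Equity is a call on the firm's assets struck at D = 267.2490:
d₁ = [ln(V₀/D) + (r + σ²/2)T] / (σ√T)
   = [ln(441.8844/267.2490) + (0.0075 + 0.5·0.1849²)·7.3575] / (0.1849·√7.3575)
   = [0.502868 + 0.180950] / 0.501536 = 1.363447
d₂ = d₁ − σ√T = 1.363447 − 0.501536 = 0.861912
N(d₁) = 0.913629,  N(d₂) = 0.805632,  e^(−rT) = 0.946314
E₀ = V₀·N(d₁) − D·e^(−rT)·N(d₂)
   = 441.8844·0.913629 − 267.2490·0.946314·0.805632 = 199.973097
B₀ = V₀ − E₀ = 441.8844 − 199.973097 = 241.911303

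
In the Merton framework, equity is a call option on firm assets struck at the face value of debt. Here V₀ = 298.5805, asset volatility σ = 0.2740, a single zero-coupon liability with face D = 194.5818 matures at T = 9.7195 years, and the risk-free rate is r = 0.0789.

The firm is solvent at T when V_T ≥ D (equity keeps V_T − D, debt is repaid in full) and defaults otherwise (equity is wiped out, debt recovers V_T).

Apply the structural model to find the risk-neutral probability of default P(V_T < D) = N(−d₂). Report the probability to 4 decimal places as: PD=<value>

PD=0.1656

Apply the equity-as-call identities (strike 194.5818, horizon 9.7195 years):
d₁ = [ln(V₀/D) + (r + σ²/2)T] / (σ√T)
   = [ln(298.5805/194.5818) + (0.0789 + 0.5·0.2740²)·9.7195] / (0.2740·√9.7195)
   = [0.428187 + 1.131719] / 0.854225 = 1.826106
d₂ = d₁ − σ√T = 1.826106 − 0.854225 = 0.971880
risk-neutral PD = N(−d₂) = N(-0.971880) = 0.165555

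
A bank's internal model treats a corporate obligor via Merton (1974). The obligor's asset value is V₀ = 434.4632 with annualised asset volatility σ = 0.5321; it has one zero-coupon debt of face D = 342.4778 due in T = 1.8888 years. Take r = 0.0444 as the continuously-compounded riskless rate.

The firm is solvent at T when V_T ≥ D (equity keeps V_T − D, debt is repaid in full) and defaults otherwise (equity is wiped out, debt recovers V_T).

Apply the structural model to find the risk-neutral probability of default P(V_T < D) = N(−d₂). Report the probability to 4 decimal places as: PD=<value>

PD=0.4704

Apply the equity-as-call identities (strike 342.4778, horizon 1.8888 years):
d₁ = [ln(V₀/D) + (r + σ²/2)T] / (σ√T)
   = [ln(434.4632/342.4778) + (0.0444 + 0.5·0.5321²)·1.8888] / (0.5321·√1.8888)
   = [0.237904 + 0.351251] / 0.731284 = 0.805645
d₂ = d₁ − σ√T = 0.805645 − 0.731284 = 0.074361
risk-neutral PD = N(−d₂) = N(-0.074361) = 0.470362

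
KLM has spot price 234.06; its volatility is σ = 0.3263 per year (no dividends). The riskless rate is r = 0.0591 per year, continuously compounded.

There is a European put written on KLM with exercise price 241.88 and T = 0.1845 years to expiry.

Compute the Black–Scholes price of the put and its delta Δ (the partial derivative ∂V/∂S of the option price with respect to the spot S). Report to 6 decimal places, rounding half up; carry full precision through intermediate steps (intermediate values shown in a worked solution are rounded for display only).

σ√T = 0.3263·√0.1845 = 0.140157
d₁ = (ln(S/K) + (r+σ²/2)T) / (σ√T) = (ln(234.06/241.88) + (0.0591+0.3263²/2)·0.1845) / 0.140157 = (-0.032864 + 0.020726) / 0.140157 = -0.086605
d₂ = d₁ − σ√T = -0.086605 − 0.140157 = -0.226762
e^{−rT} = 0.989155
N(−d₁) = 0.534507,  N(−d₂) = 0.589696
Put price V = K·e^{−rT}·N(−d₂) − S·N(−d₁) = 141.088721 − 125.106748 = 15.981974
Δ = −N(−d₁) = -0.534507

price = 15.981974
Δ = -0.534507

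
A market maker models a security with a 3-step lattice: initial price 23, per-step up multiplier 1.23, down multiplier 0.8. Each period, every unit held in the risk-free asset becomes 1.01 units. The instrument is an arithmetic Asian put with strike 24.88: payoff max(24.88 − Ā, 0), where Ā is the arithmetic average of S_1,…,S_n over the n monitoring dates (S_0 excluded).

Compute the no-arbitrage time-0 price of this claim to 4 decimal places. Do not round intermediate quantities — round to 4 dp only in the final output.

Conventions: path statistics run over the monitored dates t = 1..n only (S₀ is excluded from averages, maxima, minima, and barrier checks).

price = 3.3583

No-arbitrage gives p* = (R−d)/(u−d) = 0.4884: enumerate every path, weight its payoff by its p*-probability, and discount by R^3.
Enumerate all 2^3 = 8 price paths (U = up ×1.23, D = down ×0.8); each path with k up-moves has probability p*^k·(1−p*)^(3−k).
DDD: Ā=14.9653, payoff=9.9147, prob=0.133925
UDD: Ā=23.0092, payoff=1.8708, prob=0.127838
DUD: Ā=19.7125, payoff=5.1675, prob=0.127838
UUD: Ā=30.3080, payoff=0.0000, prob=0.122027
DDU: Ā=17.0752, payoff=7.8048, prob=0.127838
UDU: Ā=26.2531, payoff=0.0000, prob=0.122027
DUU: Ā=22.9565, payoff=1.9235, prob=0.122027
UUU: Ā=35.2955, payoff=0.0000, prob=0.116480
Price = Σ prob·payoff / R^3 = 3.460054 / 1.030301 = 3.3583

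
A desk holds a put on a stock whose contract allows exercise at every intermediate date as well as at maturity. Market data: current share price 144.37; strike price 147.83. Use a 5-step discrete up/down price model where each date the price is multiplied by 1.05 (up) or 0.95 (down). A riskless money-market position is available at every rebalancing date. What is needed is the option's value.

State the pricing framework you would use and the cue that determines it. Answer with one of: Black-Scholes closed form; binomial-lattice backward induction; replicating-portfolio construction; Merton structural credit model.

framework: binomial-lattice backward induction

Key observation: the put (strike 147.83 on spot 144.37) is American-style on a 5-step discrete price model, so the early-exercise decision at every node requires stepwise backward valuation — a closed form cannot price the exercise right.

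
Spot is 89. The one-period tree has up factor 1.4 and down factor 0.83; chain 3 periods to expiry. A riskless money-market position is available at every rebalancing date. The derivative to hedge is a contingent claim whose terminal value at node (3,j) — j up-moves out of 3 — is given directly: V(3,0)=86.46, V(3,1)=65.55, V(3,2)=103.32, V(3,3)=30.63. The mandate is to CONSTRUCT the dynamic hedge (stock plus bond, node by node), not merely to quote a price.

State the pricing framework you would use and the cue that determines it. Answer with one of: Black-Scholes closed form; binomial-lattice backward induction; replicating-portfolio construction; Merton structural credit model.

Key observation: a price alone would not answer the question — the per-node share/bond construction on the spot-89, 1.4/0.83 tree is required, and only the replicating-portfolio method yields it.

framework: replicating-portfolio construction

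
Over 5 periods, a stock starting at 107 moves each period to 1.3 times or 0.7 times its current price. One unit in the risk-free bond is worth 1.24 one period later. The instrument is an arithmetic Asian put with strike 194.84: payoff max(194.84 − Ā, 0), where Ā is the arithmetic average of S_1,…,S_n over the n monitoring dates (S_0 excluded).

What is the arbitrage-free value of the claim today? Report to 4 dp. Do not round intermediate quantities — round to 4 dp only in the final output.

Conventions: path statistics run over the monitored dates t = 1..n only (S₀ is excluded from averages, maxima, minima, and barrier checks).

price = 5.4874

Risk-neutral up-probability p* = (R−d)/(u−d) = (1.24−0.7)/(1.3−0.7) = 0.9000; the claim prices as the p*-weighted sum of path payoffs discounted by R^5.
Enumerate all 2^5 = 32 price paths (U = up ×1.3, D = down ×0.7); each path with k up-moves has probability p*^k·(1−p*)^(5−k).
DDDDD: Ā=41.5410, payoff=153.2990, prob=0.000010
UDDDD: Ā=77.1476, payoff=117.6924, prob=0.000090
DUDDD: Ā=64.3076, payoff=130.5324, prob=0.000090
UUDDD: Ā=119.4285, payoff=75.4115, prob=0.000810
DDUDD: Ā=55.3196, payoff=139.5204, prob=0.000090
UDUDD: Ā=102.7365, payoff=92.1035, prob=0.000810
DUUDD: Ā=89.8965, payoff=104.9435, prob=0.000810
UUUDD: Ā=166.9506, payoff=27.8894, prob=0.007290
DDDUD: Ā=49.0280, payoff=145.8120, prob=0.000090
UDDUD: Ā=91.0521, payoff=103.7879, prob=0.000810
DUDUD: Ā=78.2121, payoff=116.6279, prob=0.000810
UUDUD: Ā=145.2510, payoff=49.5890, prob=0.007290
DDUUD: Ā=69.2241, payoff=125.6159, prob=0.000810
UDUUD: Ā=128.5590, payoff=66.2810, prob=0.007290
DUUUD: Ā=115.7190, payoff=79.1210, prob=0.007290
UUUUD: Ā=214.9067, payoff=0.0000, prob=0.065610
DDDDU: Ā=44.6239, payoff=150.2161, prob=0.000090
UDDDU: Ā=82.8730, payoff=111.9670, prob=0.000810
DUDDU: Ā=70.0330, payoff=124.8070, prob=0.000810
UUDDU: Ā=130.0613, payoff=64.7787, prob=0.007290
DDUDU: Ā=61.0450, payoff=133.7950, prob=0.000810
UDUDU: Ā=113.3693, payoff=81.4707, prob=0.007290
DUUDU: Ā=100.5293, payoff=94.3107, prob=0.007290
UUUDU: Ā=186.6972, payoff=8.1428, prob=0.065610
DDDUU: Ā=54.7534, payoff=140.0866, prob=0.000810
UDDUU: Ā=101.6849, payoff=93.1551, prob=0.007290
DUDUU: Ā=88.8449, payoff=105.9951, prob=0.007290
UUDUU: Ā=164.9976, payoff=29.8424, prob=0.065610
DDUUU: Ā=79.8569, payoff=114.9831, prob=0.007290
UDUUU: Ā=148.3056, payoff=46.5344, prob=0.065610
DUUUU: Ā=135.4656, payoff=59.3744, prob=0.065610
UUUUU: Ā=251.5790, payoff=0.0000, prob=0.590490
Price = Σ prob·payoff / R^5 = 16.087070 / 2.931625 = 5.4874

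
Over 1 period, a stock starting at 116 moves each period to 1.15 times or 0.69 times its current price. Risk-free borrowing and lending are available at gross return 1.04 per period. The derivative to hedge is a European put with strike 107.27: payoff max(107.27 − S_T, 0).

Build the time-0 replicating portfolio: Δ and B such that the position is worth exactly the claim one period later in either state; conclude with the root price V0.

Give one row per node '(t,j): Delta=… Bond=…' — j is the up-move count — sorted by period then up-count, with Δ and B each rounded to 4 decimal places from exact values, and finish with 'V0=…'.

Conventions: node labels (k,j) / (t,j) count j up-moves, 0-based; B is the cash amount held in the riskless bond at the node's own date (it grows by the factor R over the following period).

(0,0): Delta=-0.5103 Bond=65.4567
V0=6.2611

No-arbitrage ⇒ martingale measure with p* = (R−d)/(u−d) = 0.7609.
Expiry values: V(1,0)=27.2300, V(1,1)=0.0000
(0,0): S=116.0000. Δ = (V_up−V_dn)/(S_up−S_dn) = (0.0000−27.2300)/(133.4000−80.0400) = -0.5103. V = [p*·0.0000 + (1−p*)·27.2300]/1.04 = 6.2611. B = V − Δ·S = 65.4567.
Verification: the root portfolio costs Δ(0,0)·S0 + B(0,0) = 6.2611, matching V0.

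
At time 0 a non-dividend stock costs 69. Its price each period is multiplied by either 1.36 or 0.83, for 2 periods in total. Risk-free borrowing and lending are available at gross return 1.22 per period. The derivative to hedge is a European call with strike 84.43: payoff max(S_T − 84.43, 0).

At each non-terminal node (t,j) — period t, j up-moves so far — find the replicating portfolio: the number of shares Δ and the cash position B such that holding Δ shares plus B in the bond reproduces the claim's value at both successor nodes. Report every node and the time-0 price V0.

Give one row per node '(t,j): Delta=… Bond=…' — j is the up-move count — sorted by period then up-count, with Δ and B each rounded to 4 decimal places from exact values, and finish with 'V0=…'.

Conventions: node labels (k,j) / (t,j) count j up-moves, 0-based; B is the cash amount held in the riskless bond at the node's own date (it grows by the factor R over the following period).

(0,0): Delta=0.7124 Bond=-33.4410
(1,0): Delta=0.0000 Bond=0.0000
(1,1): Delta=0.8684 Bond=-55.4434
V0=15.7132

Arbitrage-free pricing uses the up-move probability p* = (R−d)/(u−d) = 0.7358, discounting each step at R = 1.22.
Payoffs at expiry: V(2,0)=0.0000, V(2,1)=0.0000, V(2,2)=43.1924
(1,0): S=57.2700. Δ = (V_up−V_dn)/(S_up−S_dn) = (0.0000−0.0000)/(77.8872−47.5341) = 0.0000. V = [p*·0.0000 + (1−p*)·0.0000]/1.22 = 0.0000. B = V − Δ·S = 0.0000.
(1,1): S=93.8400. Δ = (V_up−V_dn)/(S_up−S_dn) = (43.1924−0.0000)/(127.6224−77.8872) = 0.8684. V = [p*·43.1924 + (1−p*)·0.0000]/1.22 = 26.0517. B = V − Δ·S = -55.4434.
(0,0): S=69.0000. Δ = (V_up−V_dn)/(S_up−S_dn) = (26.0517−0.0000)/(93.8400−57.2700) = 0.7124. V = [p*·26.0517 + (1−p*)·0.0000]/1.22 = 15.7132. B = V − Δ·S = -33.4410.
Sanity check at the root: Δ(0,0)·S0 + B(0,0) reproduces V0 = 15.7132.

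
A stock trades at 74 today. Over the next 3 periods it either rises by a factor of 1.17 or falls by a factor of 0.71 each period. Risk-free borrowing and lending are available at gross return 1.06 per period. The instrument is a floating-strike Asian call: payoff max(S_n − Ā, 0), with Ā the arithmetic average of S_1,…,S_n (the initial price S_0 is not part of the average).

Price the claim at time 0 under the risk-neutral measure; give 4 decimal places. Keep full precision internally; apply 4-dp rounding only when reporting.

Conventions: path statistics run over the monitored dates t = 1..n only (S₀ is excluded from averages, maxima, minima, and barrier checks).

Under the martingale measure an up-move has probability p* = 0.7609; value the claim as the probability-weighted average of per-path payoffs, discounted 3 periods at R = 1.06.
Enumerate all 2^3 = 8 price paths (U = up ×1.17, D = down ×0.71); each path with k up-moves has probability p*^k·(1−p*)^(3−k).
DDD: Ā=38.7763, payoff=0.0000, prob=0.013674
UDD: Ā=63.8989, payoff=0.0000, prob=0.043509
DUD: Ā=52.5523, payoff=0.0000, prob=0.043509
UUD: Ā=86.6002, payoff=0.0000, prob=0.138438
DDU: Ā=44.4961, payoff=0.0000, prob=0.043509
UDU: Ā=73.3246, payoff=0.0000, prob=0.138438
DUU: Ā=61.9779, payoff=9.9441, prob=0.138438
UUU: Ā=102.1327, payoff=16.3867, prob=0.440485
Price = Σ prob·payoff / R^3 = 8.594728 / 1.191016 = 7.2163

price = 7.2163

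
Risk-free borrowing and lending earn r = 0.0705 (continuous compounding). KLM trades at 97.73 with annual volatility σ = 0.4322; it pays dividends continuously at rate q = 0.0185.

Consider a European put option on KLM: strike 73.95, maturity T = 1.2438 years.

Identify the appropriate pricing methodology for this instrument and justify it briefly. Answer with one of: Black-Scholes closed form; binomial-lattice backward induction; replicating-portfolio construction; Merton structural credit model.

Key observation: with KLM following a GBM at constant σ and r, the European put struck at 73.95 prices in closed form — nothing here needs a stepwise model or a balance sheet.

framework: Black-Scholes closed form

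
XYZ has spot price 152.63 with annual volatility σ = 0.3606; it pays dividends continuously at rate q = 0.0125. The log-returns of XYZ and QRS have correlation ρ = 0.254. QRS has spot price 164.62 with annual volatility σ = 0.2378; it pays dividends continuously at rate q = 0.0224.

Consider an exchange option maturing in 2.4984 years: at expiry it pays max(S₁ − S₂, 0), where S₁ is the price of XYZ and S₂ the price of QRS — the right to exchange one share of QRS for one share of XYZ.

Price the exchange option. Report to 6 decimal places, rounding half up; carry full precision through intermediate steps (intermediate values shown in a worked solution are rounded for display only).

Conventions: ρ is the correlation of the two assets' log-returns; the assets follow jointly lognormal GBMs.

exchange price = 31.931801

σ_eff = √(σ₁² + σ₂² − 2ρσ₁σ₂) = √(0.3606² + 0.2378² − 2·0.254·0.3606·0.2378) = 0.378180
d₁ = (ln(S₁/S₂) + (q₂ − q₁ + σ_eff²/2)T) / (σ_eff√T) = (ln(152.63/164.62) + (0.0224 − 0.0125 + 0.071510)·2.4984) / 0.597763 = 0.213749
d₂ = d₁ − σ_eff√T = 0.213749 − 0.597763 = -0.384014
N(d₁) = 0.584629,  N(d₂) = 0.350484
V = S₁·e^{−q₁T}·N(d₁) − S₂·e^{−q₂T}·N(d₂) = 86.488235 − 54.556434 = 31.931801
Key observation: no risk-free rate is needed — with the second asset as numeraire the exchange option is a call on the ratio S₁/S₂, and r cancels out of the value.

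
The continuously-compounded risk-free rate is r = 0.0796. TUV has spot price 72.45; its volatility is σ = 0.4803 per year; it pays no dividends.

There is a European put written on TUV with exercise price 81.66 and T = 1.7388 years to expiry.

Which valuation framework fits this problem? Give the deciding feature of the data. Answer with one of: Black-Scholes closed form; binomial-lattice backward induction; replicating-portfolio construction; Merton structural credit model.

framework: Black-Scholes closed form

Key observation: a European-exercise option on TUV struck at 81.66 — a GBM underlying with constant parameters — admits an analytic price: the data contain no early exercise, no discrete tree, no debt structure.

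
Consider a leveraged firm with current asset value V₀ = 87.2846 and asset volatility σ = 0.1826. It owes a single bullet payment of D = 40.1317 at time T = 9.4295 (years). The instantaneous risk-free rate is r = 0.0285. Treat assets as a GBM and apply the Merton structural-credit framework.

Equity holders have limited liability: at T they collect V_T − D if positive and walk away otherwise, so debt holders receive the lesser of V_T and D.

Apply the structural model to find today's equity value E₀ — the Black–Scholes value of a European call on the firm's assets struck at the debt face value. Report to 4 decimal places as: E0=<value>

E0=56.9509

Equity is a call on the firm's assets struck at D = 40.1317:
d₁ = [ln(V₀/D) + (r + σ²/2)T] / (σ√T)
   = [ln(87.2846/40.1317) + (0.0285 + 0.5·0.1826²)·9.4295] / (0.1826·√9.4295)
   = [0.777007 + 0.425944] / 0.560719 = 2.145373
d₂ = d₁ − σ√T = 2.145373 − 0.560719 = 1.584654
N(d₁) = 0.984038,  N(d₂) = 0.943478,  e^(−rT) = 0.764341
E₀ = V₀·N(d₁) − D·e^(−rT)·N(d₂)
   = 87.2846·0.984038 − 40.1317·0.764341·0.943478 = 56.950874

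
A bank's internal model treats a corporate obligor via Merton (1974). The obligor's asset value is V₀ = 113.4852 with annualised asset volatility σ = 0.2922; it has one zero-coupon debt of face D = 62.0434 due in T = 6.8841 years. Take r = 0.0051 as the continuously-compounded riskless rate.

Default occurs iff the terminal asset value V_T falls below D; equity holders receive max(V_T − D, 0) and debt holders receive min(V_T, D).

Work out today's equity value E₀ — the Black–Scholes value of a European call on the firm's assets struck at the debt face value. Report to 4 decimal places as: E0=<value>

E0=60.4367

Equity is a call on the firm's assets struck at D = 62.0434:
d₁ = [ln(V₀/D) + (r + σ²/2)T] / (σ√T)
   = [ln(113.4852/62.0434) + (0.0051 + 0.5·0.2922²)·6.8841] / (0.2922·√6.8841)
   = [0.603838 + 0.328994] / 0.766662 = 1.216746
d₂ = d₁ − σ√T = 1.216746 − 0.766662 = 0.450084
N(d₁) = 0.888149,  N(d₂) = 0.673675,  e^(−rT) = 0.965500
E₀ = V₀·N(d₁) − D·e^(−rT)·N(d₂)
   = 113.4852·0.888149 − 62.0434·0.965500·0.673675 = 60.436723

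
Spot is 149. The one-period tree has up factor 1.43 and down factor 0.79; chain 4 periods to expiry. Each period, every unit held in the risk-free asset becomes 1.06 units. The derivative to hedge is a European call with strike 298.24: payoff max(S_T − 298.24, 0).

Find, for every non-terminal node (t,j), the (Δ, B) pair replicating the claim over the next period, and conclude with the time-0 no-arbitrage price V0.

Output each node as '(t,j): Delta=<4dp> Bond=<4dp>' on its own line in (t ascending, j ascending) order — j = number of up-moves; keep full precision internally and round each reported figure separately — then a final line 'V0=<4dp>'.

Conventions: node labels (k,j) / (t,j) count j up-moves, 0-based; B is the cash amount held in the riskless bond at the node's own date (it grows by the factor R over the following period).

(0,0): Delta=0.3093 Bond=-31.6113
(1,0): Delta=0.0967 Bond=-8.4792
(1,1): Delta=0.4703 Bond=-67.8066
(2,0): Delta=0.0000 Bond=0.0000
(2,1): Delta=0.1698 Bond=-21.3049
(2,2): Delta=0.6977 Bond=-141.1749
(3,0): Delta=0.0000 Bond=0.0000
(3,1): Delta=0.0000 Bond=0.0000
(3,2): Delta=0.2984 Bond=-53.5304
(3,3): Delta=1.0000 Bond=-281.3585
V0=14.4722

Under the risk-neutral measure, an up-move has probability p* = (R−d)/(u−d) = 0.4219 and values discount at R = 1.06.
At maturity the claim pays: V(4,0)=0.0000, V(4,1)=0.0000, V(4,2)=0.0000, V(4,3)=45.9684, V(4,4)=324.8208
Node (3,0) S=73.4628: V=(p*·0.0000+(1−p*)·0.0000)/1.06=0.0000; Δ=(0.0000−0.0000)/(105.0518−58.0356)=0.0000; B=V−Δ·S=0.0000
Node (3,1) S=132.9770: V=(p*·0.0000+(1−p*)·0.0000)/1.06=0.0000; Δ=(0.0000−0.0000)/(190.1571−105.0518)=0.0000; B=V−Δ·S=0.0000
Node (3,2) S=240.7052: V=(p*·45.9684+(1−p*)·0.0000)/1.06=18.2952; Δ=(45.9684−0.0000)/(344.2084−190.1571)=0.2984; B=V−Δ·S=-53.5304
Node (3,3) S=435.7068: V=(p*·324.8208+(1−p*)·45.9684)/1.06=154.3484; Δ=(324.8208−45.9684)/(623.0608−344.2084)=1.0000; B=V−Δ·S=-281.3585
Node (2,0) S=92.9909: V=(p*·0.0000+(1−p*)·0.0000)/1.06=0.0000; Δ=(0.0000−0.0000)/(132.9770−73.4628)=0.0000; B=V−Δ·S=0.0000
Node (2,1) S=168.3253: V=(p*·18.2952+(1−p*)·0.0000)/1.06=7.2814; Δ=(18.2952−0.0000)/(240.7052−132.9770)=0.1698; B=V−Δ·S=-21.3049
Node (2,2) S=304.6901: V=(p*·154.3484+(1−p*)·18.2952)/1.06=71.4081; Δ=(154.3484−18.2952)/(435.7068−240.7052)=0.6977; B=V−Δ·S=-141.1749
Node (1,0) S=117.7100: V=(p*·7.2814+(1−p*)·0.0000)/1.06=2.8980; Δ=(7.2814−0.0000)/(168.3253−92.9909)=0.0967; B=V−Δ·S=-8.4792
Node (1,1) S=213.0700: V=(p*·71.4081+(1−p*)·7.2814)/1.06=32.3914; Δ=(71.4081−7.2814)/(304.6901−168.3253)=0.4703; B=V−Δ·S=-67.8066
Node (0,0) S=149.0000: V=(p*·32.3914+(1−p*)·2.8980)/1.06=14.4722; Δ=(32.3914−2.8980)/(213.0700−117.7100)=0.3093; B=V−Δ·S=-31.6113
As a check, the time-0 holding Δ(0,0)·S0 + B(0,0) comes to 14.4722 — exactly V0.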